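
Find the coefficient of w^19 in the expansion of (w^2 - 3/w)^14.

-9828

General term: C(14,j)·(w^2)^j·(-3/w)^(14-j), with w-exponent 2j − 1(14−j) = 3j − 14.
Set 3j − 14 = 19: j = 11.
C(14,11) = 364; 1^11 = 1; (-3)^3 = -27.
Coefficient = 364 · 1 · (-27) = -9828.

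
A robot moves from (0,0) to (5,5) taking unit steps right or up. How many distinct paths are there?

Each path is a sequence of 10 steps with 5 rights: C(10,5) = 252.

252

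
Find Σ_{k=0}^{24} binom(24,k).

Setting x = 1 in (1+x)^24 gives Σ C(24,k) = 2^24 = 16777216.

16777216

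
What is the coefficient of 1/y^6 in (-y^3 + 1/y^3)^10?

General term: C(10,j)·(-y^3)^j·(1/y^3)^(10-j), with y-exponent 3j − 3(10−j) = 6j − 30.
Set 6j − 30 = -6: j = 4.
C(10,4) = 210; (-1)^4 = 1; 1^6 = 1.
Coefficient = 210 · 1 · 1 = 210.

210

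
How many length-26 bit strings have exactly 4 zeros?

Choose the 4 positions: C(26,4) = 14950.

14950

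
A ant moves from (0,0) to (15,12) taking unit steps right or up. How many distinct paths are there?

Each path is a sequence of 27 steps with 15 rights: C(27,15) = 17383860.

17383860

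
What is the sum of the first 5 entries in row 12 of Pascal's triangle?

794

1 + 12 + 66 + 220 + 495 = 794.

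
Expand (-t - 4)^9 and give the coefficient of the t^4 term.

The general term is C(9,j)·(-t)^j·(-4)^(9-j); the t^4 term has j = 4.
C(9,4) = 126.
Coefficient = C(9,4) · (-4)^5 = 126 · (-1024) = -129024.

-129024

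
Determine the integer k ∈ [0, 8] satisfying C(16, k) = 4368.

C(16,k) increases on 0 ≤ k ≤ 8. C(16,4) = 1820 and C(16,5) = 4368, so k = 5.

5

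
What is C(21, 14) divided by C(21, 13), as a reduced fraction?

4/7

C(n,k+1)/C(n,k) = (n−k)/(k+1) = (21−13)/(13+1) = 8/14 = 4/7.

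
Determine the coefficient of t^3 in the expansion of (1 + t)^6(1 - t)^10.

Coefficient of t^3 = Σ_{j} C(6,j)·1^j·C(10,3-j)·(-1)^(3-j) for j from 0 to 3.
= (-120) + 270 + (-150) + 20 = 20.

20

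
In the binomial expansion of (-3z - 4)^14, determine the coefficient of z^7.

122974765056

The general term is C(14,j)·(-3z)^j·(-4)^(14-j); the z^7 term has j = 7.
C(14,7) = 3432.
Coefficient = C(14,7) · (-3)^7 · (-4)^7 = 3432 · (-2187) · (-16384) = 122974765056.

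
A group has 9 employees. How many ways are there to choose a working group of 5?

126

This is C(9,5) = 126.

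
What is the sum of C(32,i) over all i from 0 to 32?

4294967296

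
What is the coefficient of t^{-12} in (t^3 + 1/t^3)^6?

6

General term: C(6,j)·(t^3)^j·(1/t^3)^(6-j), with t-exponent 3j − 3(6−j) = 6j − 18.
Set 6j − 18 = -12: j = 1.
C(6,1) = 6; 1^1 = 1; 1^5 = 1.
Coefficient = 6 · 1 · 1 = 6.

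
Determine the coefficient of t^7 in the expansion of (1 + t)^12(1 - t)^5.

176

Coefficient of t^7 = Σ_{j} C(12,j)·1^j·C(5,7-j)·(-1)^(7-j) for j from 2 to 7.
= (-66) + 1100 + (-4950) + 7920 + (-4620) + 792 = 176.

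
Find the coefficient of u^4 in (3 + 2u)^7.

15120

The general term is C(7,j)·(3)^j·(2u)^(7-j); the u^4 term has j = 3.
C(7,3) = 35.
Coefficient = C(7,3) · 3^3 · 2^4 = 35 · 27 · 16 = 15120.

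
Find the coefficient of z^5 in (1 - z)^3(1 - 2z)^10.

-21204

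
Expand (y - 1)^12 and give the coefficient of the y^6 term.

924

The general term is C(12,j)·(y)^j·(-1)^(12-j); the y^6 term has j = 6.
C(12,6) = 924.
Coefficient = C(12,6) = 924.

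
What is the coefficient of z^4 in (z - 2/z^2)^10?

180

General term: C(10,j)·(z)^j·(-2/z^2)^(10-j), with z-exponent 1j − 2(10−j) = 3j − 20.
Set 3j − 20 = 4: j = 8.
C(10,8) = 45; 1^8 = 1; (-2)^2 = 4.
Coefficient = 45 · 1 · 4 = 180.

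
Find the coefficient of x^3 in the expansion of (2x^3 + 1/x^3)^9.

4032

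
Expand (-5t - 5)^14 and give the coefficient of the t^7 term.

The general term is C(14,j)·(-5t)^j·(-5)^(14-j); the t^7 term has j = 7.
C(14,7) = 3432.
Coefficient = C(14,7) · (-5)^7 · (-5)^7 = 3432 · (-78125) · (-78125) = 20947265625000.

20947265625000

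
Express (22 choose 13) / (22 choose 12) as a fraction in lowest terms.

C(n,k+1)/C(n,k) = (n−k)/(k+1) = (22−12)/(12+1) = 10/13.

10/13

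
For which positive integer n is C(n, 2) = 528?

n(n−1)/2 = 528 ⇒ n(n−1) = 1056. Since 33·32 = 1056, n = 33.

33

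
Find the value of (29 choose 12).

C(29,12) = (29·28·27·26·25·24·23·22·21·20·19·18) / 12! = 24858235898496000 / 479001600 = 51895935.

51895935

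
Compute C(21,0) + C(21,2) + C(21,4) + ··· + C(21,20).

Even-j terms of row 21 sum to 2^20 = 1048576.

1048576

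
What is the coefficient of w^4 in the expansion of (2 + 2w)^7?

The general term is C(7,j)·(2)^j·(2w)^(7-j); the w^4 term has j = 3.
C(7,3) = 35.
Coefficient = C(7,3) · 2^3 · 2^4 = 35 · 8 · 16 = 4480.

4480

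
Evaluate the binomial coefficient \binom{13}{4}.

C(13,4) = (13·12·11·10) / 4! = 17160 / 24 = 715.

715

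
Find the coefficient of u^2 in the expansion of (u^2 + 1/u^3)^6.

General term: C(6,j)·(u^2)^j·(1/u^3)^(6-j), with u-exponent 2j − 3(6−j) = 5j − 18.
Set 5j − 18 = 2: j = 4.
C(6,4) = 15; 1^4 = 1; 1^2 = 1.
Coefficient = 15 · 1 · 1 = 15.

15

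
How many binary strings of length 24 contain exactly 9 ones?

Choose the 9 positions: C(24,9) = 1307504.

1307504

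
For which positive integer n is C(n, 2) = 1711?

59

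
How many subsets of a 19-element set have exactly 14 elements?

Choose the 14 positions: C(19,14) = 11628.

11628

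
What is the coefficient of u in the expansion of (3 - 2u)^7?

The general term is C(7,j)·(3)^j·(-2u)^(7-j); the u^1 term has j = 6.
C(7,6) = 7.
Coefficient = C(7,6) · 3^6 · (-2)^1 = 7 · 729 · (-2) = -10206.

-10206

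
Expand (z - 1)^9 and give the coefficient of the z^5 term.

126

The general term is C(9,j)·(z)^j·(-1)^(9-j); the z^5 term has j = 5.
C(9,5) = 126.
Coefficient = C(9,5) = 126.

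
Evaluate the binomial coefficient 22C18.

C(22,18) = C(22,4) by symmetry.
C(22,4) = (22·21·20·19) / 4! = 175560 / 24 = 7315.

7315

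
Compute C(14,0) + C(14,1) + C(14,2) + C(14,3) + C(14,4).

1471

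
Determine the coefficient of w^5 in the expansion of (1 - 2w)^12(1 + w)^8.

1896

Coefficient of w^5 = Σ_{j} C(12,j)·(-2)^j·C(8,5-j)·1^(5-j) for j from 0 to 5.
= 56 + (-1680) + 14784 + (-49280) + 63360 + (-25344) = 1896.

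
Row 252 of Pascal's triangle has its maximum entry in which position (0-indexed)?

C(252,m) is maximized at m = 252/2 = 126.

126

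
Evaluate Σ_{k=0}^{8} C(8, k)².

By Vandermonde's identity, Σ C(8,k)² = C(16,8) = 12870.

12870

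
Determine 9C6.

C(9,6) = C(9,3) by symmetry.
C(9,3) = (9·8·7) / 3! = 504 / 6 = 84.

84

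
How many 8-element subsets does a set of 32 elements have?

10518300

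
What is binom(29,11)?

34597290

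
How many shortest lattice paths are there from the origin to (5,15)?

15504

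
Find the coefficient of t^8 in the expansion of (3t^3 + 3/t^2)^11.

General term: C(11,j)·(3t^3)^j·(3/t^2)^(11-j), with t-exponent 3j − 2(11−j) = 5j − 22.
Set 5j − 22 = 8: j = 6.
C(11,6) = 462; 3^6 = 729; 3^5 = 243.
Coefficient = 462 · 729 · 243 = 81841914.

81841914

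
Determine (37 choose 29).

C(37,29) = C(37,8) by symmetry.
C(37,8) = (37·36·35·34·33·32·31·30) / 8! = 1556675366400 / 40320 = 38608020.

38608020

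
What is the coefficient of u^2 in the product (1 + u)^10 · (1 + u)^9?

(1 + u)^10(1 + u)^9 = (1 + u)^19, so the coefficient of u^2 is C(19,2)·1^2 = 171·1 = 171.

171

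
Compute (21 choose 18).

1330

C(21,18) = C(21,3) by symmetry.
C(21,3) = (21·20·19) / 3! = 7980 / 6 = 1330.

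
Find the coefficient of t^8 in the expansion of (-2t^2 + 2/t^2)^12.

2027520

General term: C(12,j)·(-2t^2)^j·(2/t^2)^(12-j), with t-exponent 2j − 2(12−j) = 4j − 24.
Set 4j − 24 = 8: j = 8.
C(12,8) = 495; (-2)^8 = 256; 2^4 = 16.
Coefficient = 495 · 256 · 16 = 2027520.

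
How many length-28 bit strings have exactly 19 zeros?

6906900

Choose the 19 positions: C(28,19) = 6906900.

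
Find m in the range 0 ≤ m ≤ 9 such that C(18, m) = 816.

C(18,m) increases on 0 ≤ m ≤ 9. C(18,2) = 153 and C(18,3) = 816, so m = 3.

3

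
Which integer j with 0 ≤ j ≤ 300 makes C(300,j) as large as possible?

150

C(300,j) is maximized at j = 300/2 = 150.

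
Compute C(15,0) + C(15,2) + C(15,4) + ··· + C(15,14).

16384

Half of (1+1)^15 + (1−1)^15 gives the even-index sum: 2^14 = 16384.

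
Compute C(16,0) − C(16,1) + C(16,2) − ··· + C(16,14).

15

The partial alternating sum Σ_{k=0}^{14} (−1)^k C(16,k) = (−1)^14 C(15,14) = 15.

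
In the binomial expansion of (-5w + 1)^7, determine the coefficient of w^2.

The general term is C(7,j)·(-5w)^j·(1)^(7-j); the w^2 term has j = 2.
C(7,2) = 21.
Coefficient = C(7,2) · (-5)^2 = 21 · 25 = 525.

525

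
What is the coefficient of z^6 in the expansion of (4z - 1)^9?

-344064

The general term is C(9,j)·(4z)^j·(-1)^(9-j); the z^6 term has j = 6.
C(9,6) = 84.
Coefficient = C(9,6) · 4^6 · (-1)^3 = 84 · 4096 · (-1) = -344064.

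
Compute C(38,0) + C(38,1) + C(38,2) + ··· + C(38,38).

274877906944

Setting x = 1 in (1+x)^38 gives Σ C(38,k) = 2^38 = 274877906944.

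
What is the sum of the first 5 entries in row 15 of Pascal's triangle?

1941

1 + 15 + 105 + 455 + 1365 = 1941.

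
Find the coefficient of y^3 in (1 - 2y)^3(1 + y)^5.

2

Coefficient of y^3 = Σ_{j} C(3,j)·(-2)^j·C(5,3-j)·1^(3-j) for j from 0 to 3.
= 10 + (-60) + 60 + (-8) = 2.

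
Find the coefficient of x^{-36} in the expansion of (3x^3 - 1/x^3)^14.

General term: C(14,j)·(3x^3)^j·(-1/x^3)^(14-j), with x-exponent 3j − 3(14−j) = 6j − 42.
Set 6j − 42 = -36: j = 1.
C(14,1) = 14; 3^1 = 3; (-1)^13 = -1.
Coefficient = 14 · 3 · (-1) = -42.

-42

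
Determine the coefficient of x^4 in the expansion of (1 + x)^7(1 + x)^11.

(1 + x)^7(1 + x)^11 = (1 + x)^18, so the coefficient of x^4 is C(18,4)·1^4 = 3060·1 = 3060.

3060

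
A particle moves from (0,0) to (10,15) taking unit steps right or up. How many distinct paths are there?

Each path is a sequence of 25 steps with 10 rights: C(25,10) = 3268760.

3268760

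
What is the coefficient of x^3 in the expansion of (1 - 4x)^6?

-1280

The general term is C(6,j)·(1)^j·(-4x)^(6-j); the x^3 term has j = 3.
C(6,3) = 20.
Coefficient = C(6,3) · (-4)^3 = 20 · (-64) = -1280.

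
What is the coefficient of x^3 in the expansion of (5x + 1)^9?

The general term is C(9,j)·(5x)^j·(1)^(9-j); the x^3 term has j = 3.
C(9,3) = 84.
Coefficient = C(9,3) · 5^3 = 84 · 125 = 10500.

10500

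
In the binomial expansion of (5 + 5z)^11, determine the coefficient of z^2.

2685546875

The general term is C(11,j)·(5)^j·(5z)^(11-j); the z^2 term has j = 9.
C(11,9) = 55.
Coefficient = C(11,9) · 5^9 · 5^2 = 55 · 1953125 · 25 = 2685546875.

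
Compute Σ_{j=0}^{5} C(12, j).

1 + 12 + 66 + 220 + 495 + 792 = 1586.

1586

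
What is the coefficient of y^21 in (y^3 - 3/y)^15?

3648645

General term: C(15,j)·(y^3)^j·(-3/y)^(15-j), with y-exponent 3j − 1(15−j) = 4j − 15.
Set 4j − 15 = 21: j = 9.
C(15,9) = 5005; 1^9 = 1; (-3)^6 = 729.
Coefficient = 5005 · 1 · 729 = 3648645.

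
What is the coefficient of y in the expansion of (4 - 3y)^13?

-654311424

The general term is C(13,j)·(4)^j·(-3y)^(13-j); the y^1 term has j = 12.
C(13,12) = 13.
Coefficient = C(13,12) · 4^12 · (-3)^1 = 13 · 16777216 · (-3) = -654311424.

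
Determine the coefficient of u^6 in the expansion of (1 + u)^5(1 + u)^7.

Coefficient of u^6 = Σ_{j} C(5,j)·C(7,6-j) for j from 0 to 5.
= 7 + 105 + 350 + 350 + 105 + 7 = 924.

924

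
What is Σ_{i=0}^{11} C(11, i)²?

By Vandermonde's identity, Σ C(11,i)² = C(22,11) = 705432.

705432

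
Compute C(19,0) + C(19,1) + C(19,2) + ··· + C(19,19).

524288

The entries of row 19 sum to 2^19 = 524288.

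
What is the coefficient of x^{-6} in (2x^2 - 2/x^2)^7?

-2688

General term: C(7,j)·(2x^2)^j·(-2/x^2)^(7-j), with x-exponent 2j − 2(7−j) = 4j − 14.
Set 4j − 14 = -6: j = 2.
C(7,2) = 21; 2^2 = 4; (-2)^5 = -32.
Coefficient = 21 · 4 · (-32) = -2688.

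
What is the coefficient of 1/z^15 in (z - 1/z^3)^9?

84

General term: C(9,j)·(z)^j·(-1/z^3)^(9-j), with z-exponent 1j − 3(9−j) = 4j − 27.
Set 4j − 27 = -15: j = 3.
C(9,3) = 84; 1^3 = 1; (-1)^6 = 1.
Coefficient = 84 · 1 · 1 = 84.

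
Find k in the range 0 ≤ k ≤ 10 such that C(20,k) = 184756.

10

C(20,k) increases on 0 ≤ k ≤ 10. C(20,9) = 167960 and C(20,10) = 184756, so k = 10.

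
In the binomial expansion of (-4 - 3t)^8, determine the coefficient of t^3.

The general term is C(8,j)·(-4)^j·(-3t)^(8-j); the t^3 term has j = 5.
C(8,5) = 56.
Coefficient = C(8,5) · (-4)^5 · (-3)^3 = 56 · (-1024) · (-27) = 1548288.

1548288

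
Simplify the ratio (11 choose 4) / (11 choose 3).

2

C(n,k+1)/C(n,k) = (n−k)/(k+1) = (11−3)/(3+1) = 8/4 = 2.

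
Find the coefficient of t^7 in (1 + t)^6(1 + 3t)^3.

576

Coefficient of t^7 = Σ_{j} C(6,j)·1^j·C(3,7-j)·3^(7-j) for j from 4 to 6.
= 405 + 162 + 9 = 576.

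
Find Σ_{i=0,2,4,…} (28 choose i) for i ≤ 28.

Even-i terms of row 28 sum to 2^27 = 134217728.

134217728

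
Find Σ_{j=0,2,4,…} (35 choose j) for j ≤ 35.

Even-j terms of row 35 sum to 2^34 = 17179869184.

17179869184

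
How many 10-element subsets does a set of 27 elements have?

C(27,10) = (27·26·25·24·23·22·21·20·19·18) / 10! = 30613591008000 / 3628800 = 8436285.

8436285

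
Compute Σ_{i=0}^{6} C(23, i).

1 + 23 + 253 + 1771 + 8855 + 33649 + 100947 = 145499.

145499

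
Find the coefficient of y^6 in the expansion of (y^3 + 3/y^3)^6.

General term: C(6,j)·(y^3)^j·(3/y^3)^(6-j), with y-exponent 3j − 3(6−j) = 6j − 18.
Set 6j − 18 = 6: j = 4.
C(6,4) = 15; 1^4 = 1; 3^2 = 9.
Coefficient = 15 · 1 · 9 = 135.

135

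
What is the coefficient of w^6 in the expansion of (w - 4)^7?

-28

The general term is C(7,j)·(w)^j·(-4)^(7-j); the w^6 term has j = 6.
C(7,6) = 7.
Coefficient = C(7,6) · (-4)^1 = 7 · (-4) = -28.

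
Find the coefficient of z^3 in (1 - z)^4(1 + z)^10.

-4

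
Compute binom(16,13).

560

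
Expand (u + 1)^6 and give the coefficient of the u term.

6

The general term is C(6,j)·(u)^j·(1)^(6-j); the u^1 term has j = 1.
C(6,1) = 6.
Coefficient = C(6,1) = 6.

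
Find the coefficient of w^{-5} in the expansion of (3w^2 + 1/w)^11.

495

General term: C(11,j)·(3w^2)^j·(1/w)^(11-j), with w-exponent 2j − 1(11−j) = 3j − 11.
Set 3j − 11 = -5: j = 2.
C(11,2) = 55; 3^2 = 9; 1^9 = 1.
Coefficient = 55 · 9 · 1 = 495.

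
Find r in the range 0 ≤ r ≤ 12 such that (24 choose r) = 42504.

5

C(24,r) increases on 0 ≤ r ≤ 12. C(24,4) = 10626 and C(24,5) = 42504, so r = 5.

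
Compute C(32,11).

129024480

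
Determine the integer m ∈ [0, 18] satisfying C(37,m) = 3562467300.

C(37,m) increases on 0 ≤ m ≤ 18. C(37,12) = 1852482996 and C(37,13) = 3562467300, so m = 13.

13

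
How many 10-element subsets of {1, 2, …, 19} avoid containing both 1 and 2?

68068

All 10-subsets: C(19,10) = 92378. Those containing both fixed elements: C(17,8) = 24310.
92378 − 24310 = 68068.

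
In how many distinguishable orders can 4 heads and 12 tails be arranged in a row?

Choose positions for the heads: C(16,4) = 1820.

1820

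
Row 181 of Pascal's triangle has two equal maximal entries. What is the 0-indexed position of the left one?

For odd n = 181, C(181,j) peaks at j = (n−1)/2 and (n+1)/2; the lesser is 90.

90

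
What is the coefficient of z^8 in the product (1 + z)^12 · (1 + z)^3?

6435

Coefficient of z^8 = Σ_{j} C(12,j)·C(3,8-j) for j from 5 to 8.
= 792 + 2772 + 2376 + 495 = 6435.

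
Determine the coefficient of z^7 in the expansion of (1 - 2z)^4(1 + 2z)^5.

-512

Coefficient of z^7 = Σ_{j} C(4,j)·(-2)^j·C(5,7-j)·2^(7-j) for j from 2 to 4.
= 768 + (-2560) + 1280 = -512.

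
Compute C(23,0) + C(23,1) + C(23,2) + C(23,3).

2048

1 + 23 + 253 + 1771 = 2048.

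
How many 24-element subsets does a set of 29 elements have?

118755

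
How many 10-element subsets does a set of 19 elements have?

C(19,10) = C(19,9) by symmetry.
C(19,9) = (19·18·17·16·15·14·13·12·11) / 9! = 33522128640 / 362880 = 92378.

92378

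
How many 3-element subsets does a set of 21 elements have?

1330

C(21,3) = (21·20·19) / 3! = 7980 / 6 = 1330.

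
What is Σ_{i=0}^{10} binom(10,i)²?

184756

By Vandermonde's identity, Σ C(10,i)² = C(20,10) = 184756.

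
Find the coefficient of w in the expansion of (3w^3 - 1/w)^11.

4455

General term: C(11,j)·(3w^3)^j·(-1/w)^(11-j), with w-exponent 3j − 1(11−j) = 4j − 11.
Set 4j − 11 = 1: j = 3.
C(11,3) = 165; 3^3 = 27; (-1)^8 = 1.
Coefficient = 165 · 27 · 1 = 4455.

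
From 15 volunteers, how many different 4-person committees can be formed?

1365

This is C(15,4) = 1365.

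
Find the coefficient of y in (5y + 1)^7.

35

The general term is C(7,j)·(5y)^j·(1)^(7-j); the y^1 term has j = 1.
C(7,1) = 7.
Coefficient = C(7,1) · 5^1 = 7 · 5 = 35.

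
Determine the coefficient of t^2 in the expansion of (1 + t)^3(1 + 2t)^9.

Coefficient of t^2 = Σ_{j} C(3,j)·1^j·C(9,2-j)·2^(2-j) for j from 0 to 2.
= 144 + 54 + 3 = 201.

201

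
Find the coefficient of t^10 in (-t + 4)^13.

The general term is C(13,j)·(-t)^j·(4)^(13-j); the t^10 term has j = 10.
C(13,10) = 286.
Coefficient = C(13,10) · 4^3 = 286 · 64 = 18304.

18304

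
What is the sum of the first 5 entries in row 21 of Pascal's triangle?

7547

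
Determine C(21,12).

293930

C(21,12) = C(21,9) by symmetry.
C(21,9) = (21·20·19·18·17·16·15·14·13) / 9! = 106661318400 / 362880 = 293930.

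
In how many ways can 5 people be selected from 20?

15504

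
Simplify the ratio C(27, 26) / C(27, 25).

C(n,k+1)/C(n,k) = (n−k)/(k+1) = (27−25)/(25+1) = 2/26 = 1/13.

1/13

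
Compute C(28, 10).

13123110

C(28,10) = (28·27·26·25·24·23·22·21·20·19) / 10! = 47621141568000 / 3628800 = 13123110.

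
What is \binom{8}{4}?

C(8,4) = (8·7·6·5) / 4! = 1680 / 24 = 70.

70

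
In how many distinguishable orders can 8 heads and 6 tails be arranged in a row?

Choose positions for the heads: C(14,8) = 3003.

3003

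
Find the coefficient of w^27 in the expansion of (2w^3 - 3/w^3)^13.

General term: C(13,j)·(2w^3)^j·(-3/w^3)^(13-j), with w-exponent 3j − 3(13−j) = 6j − 39.
Set 6j − 39 = 27: j = 11.
C(13,11) = 78; 2^11 = 2048; (-3)^2 = 9.
Coefficient = 78 · 2048 · 9 = 1437696.

1437696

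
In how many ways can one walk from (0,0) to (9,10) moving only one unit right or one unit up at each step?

Each path is a sequence of 19 steps with 9 rights: C(19,9) = 92378.

92378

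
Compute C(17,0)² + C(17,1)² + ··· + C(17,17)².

Σ C(17,i)² is the coefficient of x^17 in (1+x)^17(1+x)^17 = (1+x)^34, i.e. C(34,17) = 2333606220.

2333606220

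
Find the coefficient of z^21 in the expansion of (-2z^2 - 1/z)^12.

General term: C(12,j)·(-2z^2)^j·(-1/z)^(12-j), with z-exponent 2j − 1(12−j) = 3j − 12.
Set 3j − 12 = 21: j = 11.
C(12,11) = 12; (-2)^11 = -2048; (-1)^1 = -1.
Coefficient = 12 · (-2048) · (-1) = 24576.

24576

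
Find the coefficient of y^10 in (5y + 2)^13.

22343750000

The general term is C(13,j)·(5y)^j·(2)^(13-j); the y^10 term has j = 10.
C(13,10) = 286.
Coefficient = C(13,10) · 5^10 · 2^3 = 286 · 9765625 · 8 = 22343750000.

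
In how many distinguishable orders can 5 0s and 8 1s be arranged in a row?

Choose positions for the 0s: C(13,5) = 1287.

1287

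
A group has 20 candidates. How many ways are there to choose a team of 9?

This is C(20,9) = 167960.

167960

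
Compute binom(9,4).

C(9,4) = (9·8·7·6) / 4! = 3024 / 24 = 126.

126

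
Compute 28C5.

C(28,5) = (28·27·26·25·24) / 5! = 11793600 / 120 = 98280.

98280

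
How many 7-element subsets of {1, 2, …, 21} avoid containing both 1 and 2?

104652

All 7-subsets: C(21,7) = 116280. Those containing both fixed elements: C(19,5) = 11628.
116280 − 11628 = 104652.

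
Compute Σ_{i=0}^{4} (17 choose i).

3214

1 + 17 + 136 + 680 + 2380 = 3214.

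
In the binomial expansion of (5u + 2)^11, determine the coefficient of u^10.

214843750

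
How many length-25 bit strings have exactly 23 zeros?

300

Choose the 23 positions: C(25,23) = 300.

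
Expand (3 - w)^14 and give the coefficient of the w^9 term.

-486486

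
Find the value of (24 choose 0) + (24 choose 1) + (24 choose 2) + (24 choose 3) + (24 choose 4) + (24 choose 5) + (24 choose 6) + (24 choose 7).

536155

1 + 24 + 276 + 2024 + 10626 + 42504 + 134596 + 346104 = 536155.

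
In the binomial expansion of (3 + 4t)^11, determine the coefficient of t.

The general term is C(11,j)·(3)^j·(4t)^(11-j); the t^1 term has j = 10.
C(11,10) = 11.
Coefficient = C(11,10) · 3^10 · 4^1 = 11 · 59049 · 4 = 2598156.

2598156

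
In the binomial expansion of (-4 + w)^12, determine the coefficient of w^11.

The general term is C(12,j)·(-4)^j·(w)^(12-j); the w^11 term has j = 1.
C(12,1) = 12.
Coefficient = C(12,1) · (-4)^1 = 12 · (-4) = -48.

-48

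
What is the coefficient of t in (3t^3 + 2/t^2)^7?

General term: C(7,j)·(3t^3)^j·(2/t^2)^(7-j), with t-exponent 3j − 2(7−j) = 5j − 14.
Set 5j − 14 = 1: j = 3.
C(7,3) = 35; 3^3 = 27; 2^4 = 16.
Coefficient = 35 · 27 · 16 = 15120.

15120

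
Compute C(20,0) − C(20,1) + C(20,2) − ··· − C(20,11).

The partial alternating sum Σ_{k=0}^{11} (−1)^k C(20,k) = (−1)^11 C(19,11) = -75582.

-75582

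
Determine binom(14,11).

C(14,11) = C(14,3) by symmetry.
C(14,3) = (14·13·12) / 3! = 2184 / 6 = 364.

364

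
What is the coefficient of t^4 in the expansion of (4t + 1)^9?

32256

The general term is C(9,j)·(4t)^j·(1)^(9-j); the t^4 term has j = 4.
C(9,4) = 126.
Coefficient = C(9,4) · 4^4 = 126 · 256 = 32256.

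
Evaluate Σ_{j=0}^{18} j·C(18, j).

Differentiating (1+x)^18 and setting x=1: Σ j·C(18,j) = 18·2^17 = 2359296.

2359296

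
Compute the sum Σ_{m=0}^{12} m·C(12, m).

24576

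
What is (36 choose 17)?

8597496600

C(36,17) = (36·35·34·33·32·31·30·29·28·27·26·25·24·23·22·21·20) / 17! = 3058021453718104473600000 / 355687428096000 = 8597496600.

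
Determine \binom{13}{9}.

715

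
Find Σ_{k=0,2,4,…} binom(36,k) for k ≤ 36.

34359738368

Even-k terms of row 36 sum to 2^35 = 34359738368.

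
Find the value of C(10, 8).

45

C(10,8) = C(10,2) by symmetry.
C(10,2) = (10·9) / 2! = 90 / 2 = 45.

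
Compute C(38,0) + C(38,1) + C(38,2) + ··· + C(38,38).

274877906944

The entries of row 38 sum to 2^38 = 274877906944.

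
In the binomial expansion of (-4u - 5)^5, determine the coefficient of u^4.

-6400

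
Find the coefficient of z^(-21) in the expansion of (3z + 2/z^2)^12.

General term: C(12,j)·(3z)^j·(2/z^2)^(12-j), with z-exponent 1j − 2(12−j) = 3j − 24.
Set 3j − 24 = -21: j = 1.
C(12,1) = 12; 3^1 = 3; 2^11 = 2048.
Coefficient = 12 · 3 · 2048 = 73728.

73728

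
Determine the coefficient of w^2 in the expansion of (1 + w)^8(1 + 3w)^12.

Coefficient of w^2 = Σ_{j} C(8,j)·1^j·C(12,2-j)·3^(2-j) for j from 0 to 2.
= 594 + 288 + 28 = 910.

910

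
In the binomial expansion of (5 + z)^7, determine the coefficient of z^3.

21875

The general term is C(7,j)·(5)^j·(z)^(7-j); the z^3 term has j = 4.
C(7,4) = 35.
Coefficient = C(7,4) · 5^4 = 35 · 625 = 21875.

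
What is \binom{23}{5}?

33649

C(23,5) = (23·22·21·20·19) / 5! = 4037880 / 120 = 33649.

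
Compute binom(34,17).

C(34,17) = (34·33·32·31·30·29·28·27·26·25·24·23·22·21·20·19·18) / 17! = 830034394580628357120000 / 355687428096000 = 2333606220.

2333606220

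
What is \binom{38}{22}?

22239974430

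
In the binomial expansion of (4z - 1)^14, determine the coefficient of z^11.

The general term is C(14,j)·(4z)^j·(-1)^(14-j); the z^11 term has j = 11.
C(14,11) = 364.
Coefficient = C(14,11) · 4^11 · (-1)^3 = 364 · 4194304 · (-1) = -1526726656.

-1526726656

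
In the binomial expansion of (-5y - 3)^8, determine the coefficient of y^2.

510300

The general term is C(8,j)·(-5y)^j·(-3)^(8-j); the y^2 term has j = 2.
C(8,2) = 28.
Coefficient = C(8,2) · (-5)^2 · (-3)^6 = 28 · 25 · 729 = 510300.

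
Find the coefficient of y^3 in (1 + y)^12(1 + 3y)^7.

4819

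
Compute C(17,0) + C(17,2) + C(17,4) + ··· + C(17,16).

Even-i terms of row 17 sum to 2^16 = 65536.

65536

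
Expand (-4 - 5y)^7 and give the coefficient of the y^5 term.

The general term is C(7,j)·(-4)^j·(-5y)^(7-j); the y^5 term has j = 2.
C(7,2) = 21.
Coefficient = C(7,2) · (-4)^2 · (-5)^5 = 21 · 16 · (-3125) = -1050000.

-1050000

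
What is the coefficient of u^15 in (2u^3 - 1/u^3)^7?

-448

General term: C(7,j)·(2u^3)^j·(-1/u^3)^(7-j), with u-exponent 3j − 3(7−j) = 6j − 21.
Set 6j − 21 = 15: j = 6.
C(7,6) = 7; 2^6 = 64; (-1)^1 = -1.
Coefficient = 7 · 64 · (-1) = -448.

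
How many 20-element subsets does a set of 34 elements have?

C(34,20) = C(34,14) by symmetry.
C(34,14) = (34·33·32·31·30·29·28·27·26·25·24·23·22·21) / 14! = 121350057687226368000 / 87178291200 = 1391975640.

1391975640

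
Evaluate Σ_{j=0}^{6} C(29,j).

1 + 29 + 406 + 3654 + 23751 + 118755 + 475020 = 621616.

621616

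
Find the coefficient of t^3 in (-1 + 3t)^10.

The general term is C(10,j)·(-1)^j·(3t)^(10-j); the t^3 term has j = 7.
C(10,7) = 120.
Coefficient = C(10,7) · (-1)^7 · 3^3 = 120 · (-1) · 27 = -3240.

-3240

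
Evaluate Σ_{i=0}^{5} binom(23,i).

44552

1 + 23 + 253 + 1771 + 8855 + 33649 = 44552.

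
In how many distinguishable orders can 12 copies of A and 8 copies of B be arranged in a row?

125970

Choose positions for the A's: C(20,12) = 125970.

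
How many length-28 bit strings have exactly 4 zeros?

20475

Choose the 4 positions: C(28,4) = 20475.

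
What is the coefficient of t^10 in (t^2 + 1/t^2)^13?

715

General term: C(13,j)·(t^2)^j·(1/t^2)^(13-j), with t-exponent 2j − 2(13−j) = 4j − 26.
Set 4j − 26 = 10: j = 9.
C(13,9) = 715; 1^9 = 1; 1^4 = 1.
Coefficient = 715 · 1 · 1 = 715.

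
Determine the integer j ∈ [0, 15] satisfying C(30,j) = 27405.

C(30,j) increases on 0 ≤ j ≤ 15. C(30,3) = 4060 and C(30,4) = 27405, so j = 4.

4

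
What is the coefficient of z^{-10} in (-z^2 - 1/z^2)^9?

-36

General term: C(9,j)·(-z^2)^j·(-1/z^2)^(9-j), with z-exponent 2j − 2(9−j) = 4j − 18.
Set 4j − 18 = -10: j = 2.
C(9,2) = 36; (-1)^2 = 1; (-1)^7 = -1.
Coefficient = 36 · 1 · (-1) = -36.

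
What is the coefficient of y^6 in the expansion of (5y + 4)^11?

The general term is C(11,j)·(5y)^j·(4)^(11-j); the y^6 term has j = 6.
C(11,6) = 462.
Coefficient = C(11,6) · 5^6 · 4^5 = 462 · 15625 · 1024 = 7392000000.

7392000000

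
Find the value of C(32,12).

225792840

C(32,12) = (32·31·30·29·28·27·26·25·24·23·22·21) / 12! = 108155131628544000 / 479001600 = 225792840.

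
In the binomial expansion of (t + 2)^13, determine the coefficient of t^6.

The general term is C(13,j)·(t)^j·(2)^(13-j); the t^6 term has j = 6.
C(13,6) = 1716.
Coefficient = C(13,6) · 2^7 = 1716 · 128 = 219648.

219648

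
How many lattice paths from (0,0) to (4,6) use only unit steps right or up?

Each path is a sequence of 10 steps with 4 rights: C(10,4) = 210.

210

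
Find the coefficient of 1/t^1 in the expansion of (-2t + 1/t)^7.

-280

General term: C(7,j)·(-2t)^j·(1/t)^(7-j), with t-exponent 1j − 1(7−j) = 2j − 7.
Set 2j − 7 = -1: j = 3.
C(7,3) = 35; (-2)^3 = -8; 1^4 = 1.
Coefficient = 35 · (-8) · 1 = -280.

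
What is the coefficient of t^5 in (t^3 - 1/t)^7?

General term: C(7,j)·(t^3)^j·(-1/t)^(7-j), with t-exponent 3j − 1(7−j) = 4j − 7.
Set 4j − 7 = 5: j = 3.
C(7,3) = 35; 1^3 = 1; (-1)^4 = 1.
Coefficient = 35 · 1 · 1 = 35.

35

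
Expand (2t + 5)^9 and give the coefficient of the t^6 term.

672000

The general term is C(9,j)·(2t)^j·(5)^(9-j); the t^6 term has j = 6.
C(9,6) = 84.
Coefficient = C(9,6) · 2^6 · 5^3 = 84 · 64 · 125 = 672000.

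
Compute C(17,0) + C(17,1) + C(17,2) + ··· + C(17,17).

131072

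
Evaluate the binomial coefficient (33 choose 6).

1107568

C(33,6) = (33·32·31·30·29·28) / 6! = 797448960 / 720 = 1107568.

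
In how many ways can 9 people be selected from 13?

715

This is C(13,9) = 715.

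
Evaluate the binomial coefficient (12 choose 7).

792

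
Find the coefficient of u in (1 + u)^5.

5

The general term is C(5,j)·(1)^j·(u)^(5-j); the u^1 term has j = 4.
C(5,4) = 5.
Coefficient = C(5,4) = 5.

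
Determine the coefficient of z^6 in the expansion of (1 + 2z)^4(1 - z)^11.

Coefficient of z^6 = Σ_{j} C(4,j)·2^j·C(11,6-j)·(-1)^(6-j) for j from 0 to 4.
= 462 + (-3696) + 7920 + (-5280) + 880 = 286.

286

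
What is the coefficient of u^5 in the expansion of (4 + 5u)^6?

75000

The general term is C(6,j)·(4)^j·(5u)^(6-j); the u^5 term has j = 1.
C(6,1) = 6.
Coefficient = C(6,1) · 4^1 · 5^5 = 6 · 4 · 3125 = 75000.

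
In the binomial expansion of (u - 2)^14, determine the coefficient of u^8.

192192

The general term is C(14,j)·(u)^j·(-2)^(14-j); the u^8 term has j = 8.
C(14,8) = 3003.
Coefficient = C(14,8) · (-2)^6 = 3003 · 64 = 192192.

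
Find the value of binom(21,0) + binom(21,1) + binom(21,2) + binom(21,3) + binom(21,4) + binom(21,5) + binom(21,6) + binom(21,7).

198440

1 + 21 + 210 + 1330 + 5985 + 20349 + 54264 + 116280 = 198440.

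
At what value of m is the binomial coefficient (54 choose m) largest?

C(54,m) is maximized at m = 54/2 = 27.

27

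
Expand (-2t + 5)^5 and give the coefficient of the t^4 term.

The general term is C(5,j)·(-2t)^j·(5)^(5-j); the t^4 term has j = 4.
C(5,4) = 5.
Coefficient = C(5,4) · (-2)^4 · 5^1 = 5 · 16 · 5 = 400.

400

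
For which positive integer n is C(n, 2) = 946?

n(n−1)/2 = 946 ⇒ n(n−1) = 1892. Since 44·43 = 1892, n = 44.

44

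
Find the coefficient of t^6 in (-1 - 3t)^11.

-336798

The general term is C(11,j)·(-1)^j·(-3t)^(11-j); the t^6 term has j = 5.
C(11,5) = 462.
Coefficient = C(11,5) · (-1)^5 · (-3)^6 = 462 · (-1) · 729 = -336798.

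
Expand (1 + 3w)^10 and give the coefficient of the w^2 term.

The general term is C(10,j)·(1)^j·(3w)^(10-j); the w^2 term has j = 8.
C(10,8) = 45.
Coefficient = C(10,8) · 3^2 = 45 · 9 = 405.

405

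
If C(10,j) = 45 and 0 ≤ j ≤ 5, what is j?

2

C(10,j) increases on 0 ≤ j ≤ 5. C(10,1) = 10 and C(10,2) = 45, so j = 2.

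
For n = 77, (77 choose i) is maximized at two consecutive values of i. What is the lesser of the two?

38

For odd n = 77, C(77,i) peaks at i = (n−1)/2 and (n+1)/2; the lesser is 38.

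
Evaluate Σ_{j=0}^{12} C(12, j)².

Σ C(12,j)² is the coefficient of x^12 in (1+x)^12(1+x)^12 = (1+x)^24, i.e. C(24,12) = 2704156.

2704156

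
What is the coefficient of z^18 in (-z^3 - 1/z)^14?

3003

General term: C(14,j)·(-z^3)^j·(-1/z)^(14-j), with z-exponent 3j − 1(14−j) = 4j − 14.
Set 4j − 14 = 18: j = 8.
C(14,8) = 3003; (-1)^8 = 1; (-1)^6 = 1.
Coefficient = 3003 · 1 · 1 = 3003.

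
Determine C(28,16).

30421755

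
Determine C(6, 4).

C(6,4) = C(6,2) by symmetry.
C(6,2) = (6·5) / 2! = 30 / 2 = 15.

15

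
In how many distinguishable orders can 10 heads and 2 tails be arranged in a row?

Choose positions for the heads: C(12,10) = 66.

66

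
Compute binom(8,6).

C(8,6) = C(8,2) by symmetry.
C(8,2) = (8·7) / 2! = 56 / 2 = 28.

28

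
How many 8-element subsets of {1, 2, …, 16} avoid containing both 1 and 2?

All 8-subsets: C(16,8) = 12870. Those containing both fixed elements: C(14,6) = 3003.
12870 − 3003 = 9867.

9867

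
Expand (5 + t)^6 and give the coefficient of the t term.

18750

The general term is C(6,j)·(5)^j·(t)^(6-j); the t^1 term has j = 5.
C(6,5) = 6.
Coefficient = C(6,5) · 5^5 = 6 · 3125 = 18750.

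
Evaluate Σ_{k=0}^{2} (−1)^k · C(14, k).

78

The partial alternating sum Σ_{k=0}^{2} (−1)^k C(14,k) = (−1)^2 C(13,2) = 78.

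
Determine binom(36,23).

C(36,23) = C(36,13) by symmetry.
C(36,13) = (36·35·34·33·32·31·30·29·28·27·26·25·24) / 13! = 14389334903623680000 / 6227020800 = 2310789600.

2310789600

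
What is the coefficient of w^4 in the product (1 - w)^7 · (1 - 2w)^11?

19945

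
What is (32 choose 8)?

10518300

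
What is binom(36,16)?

C(36,16) = (36·35·34·33·32·31·30·29·28·27·26·25·24·23·22·21) / 16! = 152901072685905223680000 / 20922789888000 = 7307872110.

7307872110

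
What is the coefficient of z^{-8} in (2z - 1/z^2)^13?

General term: C(13,j)·(2z)^j·(-1/z^2)^(13-j), with z-exponent 1j − 2(13−j) = 3j − 26.
Set 3j − 26 = -8: j = 6.
C(13,6) = 1716; 2^6 = 64; (-1)^7 = -1.
Coefficient = 1716 · 64 · (-1) = -109824.

-109824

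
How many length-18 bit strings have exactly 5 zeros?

8568

Choose the 5 positions: C(18,5) = 8568.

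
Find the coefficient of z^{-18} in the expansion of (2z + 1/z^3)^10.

960

General term: C(10,j)·(2z)^j·(1/z^3)^(10-j), with z-exponent 1j − 3(10−j) = 4j − 30.
Set 4j − 30 = -18: j = 3.
C(10,3) = 120; 2^3 = 8; 1^7 = 1.
Coefficient = 120 · 8 · 1 = 960.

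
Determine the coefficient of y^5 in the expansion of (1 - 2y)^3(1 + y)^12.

Coefficient of y^5 = Σ_{j} C(3,j)·(-2)^j·C(12,5-j)·1^(5-j) for j from 0 to 3.
= 792 + (-2970) + 2640 + (-528) = -66.

-66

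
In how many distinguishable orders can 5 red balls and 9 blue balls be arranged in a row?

Choose positions for the red balls: C(14,5) = 2002.

2002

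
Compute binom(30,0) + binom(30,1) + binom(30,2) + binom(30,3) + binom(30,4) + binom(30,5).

1 + 30 + 435 + 4060 + 27405 + 142506 = 174437.

174437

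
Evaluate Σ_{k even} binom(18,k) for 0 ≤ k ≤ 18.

131072

Even-k terms of row 18 sum to 2^17 = 131072.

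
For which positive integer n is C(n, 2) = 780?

40

n(n−1)/2 = 780 ⇒ n(n−1) = 1560. Since 40·39 = 1560, n = 40.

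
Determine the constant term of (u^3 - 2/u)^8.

1792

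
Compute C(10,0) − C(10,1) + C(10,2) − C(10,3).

-84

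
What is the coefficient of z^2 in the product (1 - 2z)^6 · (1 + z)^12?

-18

Coefficient of z^2 = Σ_{j} C(6,j)·(-2)^j·C(12,2-j)·1^(2-j) for j from 0 to 2.
= 66 + (-144) + 60 = -18.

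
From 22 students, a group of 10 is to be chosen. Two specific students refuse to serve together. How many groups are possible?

All 10-subsets: C(22,10) = 646646. Those containing both fixed elements: C(20,8) = 125970.
646646 − 125970 = 520676.

520676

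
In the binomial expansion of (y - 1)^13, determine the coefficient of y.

The general term is C(13,j)·(y)^j·(-1)^(13-j); the y^1 term has j = 1.
C(13,1) = 13.
Coefficient = C(13,1) = 13.

13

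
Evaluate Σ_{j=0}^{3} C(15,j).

576

1 + 15 + 105 + 455 = 576.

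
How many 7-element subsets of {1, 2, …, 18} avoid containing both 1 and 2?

All 7-subsets: C(18,7) = 31824. Those containing both fixed elements: C(16,5) = 4368.
31824 − 4368 = 27456.

27456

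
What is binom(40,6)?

C(40,6) = (40·39·38·37·36·35) / 6! = 2763633600 / 720 = 3838380.

3838380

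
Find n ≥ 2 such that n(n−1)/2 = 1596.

n(n−1)/2 = 1596 ⇒ n(n−1) = 3192. Since 57·56 = 3192, n = 57.

57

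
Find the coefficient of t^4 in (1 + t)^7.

The general term is C(7,j)·(1)^j·(t)^(7-j); the t^4 term has j = 3.
C(7,3) = 35.
Coefficient = C(7,3) = 35.

35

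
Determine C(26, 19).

C(26,19) = C(26,7) by symmetry.
C(26,7) = (26·25·24·23·22·21·20) / 7! = 3315312000 / 5040 = 657800.

657800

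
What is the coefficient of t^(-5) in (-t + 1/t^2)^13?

-1716

General term: C(13,j)·(-t)^j·(1/t^2)^(13-j), with t-exponent 1j − 2(13−j) = 3j − 26.
Set 3j − 26 = -5: j = 7.
C(13,7) = 1716; (-1)^7 = -1; 1^6 = 1.
Coefficient = 1716 · (-1) · 1 = -1716.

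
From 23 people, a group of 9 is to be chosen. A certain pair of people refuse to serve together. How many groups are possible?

700910

All 9-subsets: C(23,9) = 817190. Those containing both fixed elements: C(21,7) = 116280.
817190 − 116280 = 700910.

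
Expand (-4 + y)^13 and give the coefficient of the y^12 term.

-52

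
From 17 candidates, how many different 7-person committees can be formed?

19448

This is C(17,7) = 19448.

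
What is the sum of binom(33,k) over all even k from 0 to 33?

4294967296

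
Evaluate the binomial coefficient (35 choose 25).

183579396

C(35,25) = C(35,10) by symmetry.
C(35,10) = (35·34·33·32·31·30·29·28·27·26) / 10! = 666172912204800 / 3628800 = 183579396.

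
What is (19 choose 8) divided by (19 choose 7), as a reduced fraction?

3/2

C(n,k+1)/C(n,k) = (n−k)/(k+1) = (19−7)/(7+1) = 12/8 = 3/2.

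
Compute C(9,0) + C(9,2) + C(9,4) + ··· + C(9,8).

256

Even-i terms of row 9 sum to 2^8 = 256.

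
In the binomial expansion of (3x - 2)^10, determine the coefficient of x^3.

-414720

The general term is C(10,j)·(3x)^j·(-2)^(10-j); the x^3 term has j = 3.
C(10,3) = 120.
Coefficient = C(10,3) · 3^3 · (-2)^7 = 120 · 27 · (-128) = -414720.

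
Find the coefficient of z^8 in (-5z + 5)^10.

439453125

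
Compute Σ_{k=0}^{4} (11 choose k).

562

1 + 11 + 55 + 165 + 330 = 562.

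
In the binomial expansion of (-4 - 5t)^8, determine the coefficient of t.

655360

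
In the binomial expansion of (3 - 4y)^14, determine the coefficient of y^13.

-2818572288

The general term is C(14,j)·(3)^j·(-4y)^(14-j); the y^13 term has j = 1.
C(14,1) = 14.
Coefficient = C(14,1) · 3^1 · (-4)^13 = 14 · 3 · (-67108864) = -2818572288.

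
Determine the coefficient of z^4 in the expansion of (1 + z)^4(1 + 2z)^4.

Coefficient of z^4 = Σ_{j} C(4,j)·1^j·C(4,4-j)·2^(4-j) for j from 0 to 4.
= 16 + 128 + 144 + 32 + 1 = 321.

321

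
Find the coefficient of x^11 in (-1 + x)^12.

The general term is C(12,j)·(-1)^j·(x)^(12-j); the x^11 term has j = 1.
C(12,1) = 12.
Coefficient = C(12,1) · (-1)^1 = 12 · (-1) = -12.

-12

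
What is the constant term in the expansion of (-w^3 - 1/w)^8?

28

General term: C(8,j)·(-w^3)^j·(-1/w)^(8-j), with w-exponent 3j − 1(8−j) = 4j − 8.
Set 4j − 8 = 0: j = 2.
C(8,2) = 28; (-1)^2 = 1; (-1)^6 = 1.
Coefficient = 28 · 1 · 1 = 28.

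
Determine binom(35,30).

324632

C(35,30) = C(35,5) by symmetry.
C(35,5) = (35·34·33·32·31) / 5! = 38955840 / 120 = 324632.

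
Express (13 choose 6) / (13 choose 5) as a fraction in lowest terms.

C(n,k+1)/C(n,k) = (n−k)/(k+1) = (13−5)/(5+1) = 8/6 = 4/3.

4/3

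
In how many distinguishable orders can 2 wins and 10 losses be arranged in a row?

Choose positions for the wins: C(12,2) = 66.

66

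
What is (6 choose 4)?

15

C(6,4) = C(6,2) by symmetry.
C(6,2) = (6·5) / 2! = 30 / 2 = 15.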